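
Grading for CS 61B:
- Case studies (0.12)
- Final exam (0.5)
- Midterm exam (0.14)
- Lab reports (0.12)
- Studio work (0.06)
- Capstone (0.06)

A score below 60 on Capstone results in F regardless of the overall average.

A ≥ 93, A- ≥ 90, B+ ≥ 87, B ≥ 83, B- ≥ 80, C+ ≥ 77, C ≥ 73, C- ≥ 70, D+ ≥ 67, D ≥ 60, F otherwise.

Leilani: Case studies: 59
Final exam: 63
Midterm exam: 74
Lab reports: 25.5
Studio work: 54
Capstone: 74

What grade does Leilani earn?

Capstone score 74 ≥ 60: minimum met.
Weighted total:
  Case studies 59 × 0.12 = 7.08
  Final exam 63 × 0.5 = 31.5
  Midterm exam 74 × 0.14 = 10.36
  Lab reports 25.5 × 0.12 = 3.06
  Studio work 54 × 0.06 = 3.24
  Capstone 74 × 0.06 = 4.44
Sum = 59.68
59.68 < 60 → F

F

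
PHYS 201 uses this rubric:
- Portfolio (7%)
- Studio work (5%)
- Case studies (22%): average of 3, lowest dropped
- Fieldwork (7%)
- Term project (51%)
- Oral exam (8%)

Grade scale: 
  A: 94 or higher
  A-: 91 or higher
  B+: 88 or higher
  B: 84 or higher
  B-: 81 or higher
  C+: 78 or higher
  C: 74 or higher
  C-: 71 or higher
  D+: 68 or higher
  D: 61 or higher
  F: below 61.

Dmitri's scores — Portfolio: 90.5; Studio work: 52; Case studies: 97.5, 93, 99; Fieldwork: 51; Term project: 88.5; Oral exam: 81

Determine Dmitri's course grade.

B

Case studies: drop 93 → average of remaining 2 = 196.5/2 = 98.25
Weighted total:
  Portfolio 90.5 × 0.07 = 6.335
  Studio work 52 × 0.05 = 2.6
  Case studies 98.25 × 0.22 = 21.615
  Fieldwork 51 × 0.07 = 3.57
  Term project 88.5 × 0.51 = 45.135
  Oral exam 81 × 0.08 = 6.48
Sum = 85.735
85.735 is ≥ 84 and < 88 → B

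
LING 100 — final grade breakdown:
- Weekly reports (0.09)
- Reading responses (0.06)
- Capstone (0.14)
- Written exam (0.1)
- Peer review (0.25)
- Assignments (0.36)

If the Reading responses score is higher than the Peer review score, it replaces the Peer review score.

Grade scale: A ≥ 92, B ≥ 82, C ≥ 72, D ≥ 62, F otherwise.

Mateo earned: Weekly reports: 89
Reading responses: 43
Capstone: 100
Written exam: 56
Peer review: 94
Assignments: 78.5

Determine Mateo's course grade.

C

Reading responses (43) ≤ Peer review (94), so Peer review stays at 94.
Weighted total:
  Weekly reports 89 × 0.09 = 8.01
  Reading responses 43 × 0.06 = 2.58
  Capstone 100 × 0.14 = 14
  Written exam 56 × 0.1 = 5.6
  Peer review 94 × 0.25 = 23.5
  Assignments 78.5 × 0.36 = 28.26
Sum = 81.95
81.95 is ≥ 72 and < 82 → C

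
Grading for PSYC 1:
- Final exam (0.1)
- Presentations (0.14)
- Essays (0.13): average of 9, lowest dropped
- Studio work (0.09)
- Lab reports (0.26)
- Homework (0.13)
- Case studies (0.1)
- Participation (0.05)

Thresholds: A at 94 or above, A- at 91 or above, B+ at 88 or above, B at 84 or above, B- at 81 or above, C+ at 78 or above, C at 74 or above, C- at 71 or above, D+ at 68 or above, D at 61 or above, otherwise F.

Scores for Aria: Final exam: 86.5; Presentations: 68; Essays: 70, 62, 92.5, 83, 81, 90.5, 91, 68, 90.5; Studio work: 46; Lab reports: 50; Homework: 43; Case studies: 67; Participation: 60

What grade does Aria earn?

D

Essays: drop 62 → average of remaining 8 = 666.5/8 = 83.3125
Weighted total:
  Final exam 86.5 × 0.1 = 8.65
  Presentations 68 × 0.14 = 9.52
  Essays 83.3125 × 0.13 = 10.830625
  Studio work 46 × 0.09 = 4.14
  Lab reports 50 × 0.26 = 13
  Homework 43 × 0.13 = 5.59
  Case studies 67 × 0.1 = 6.7
  Participation 60 × 0.05 = 3
Sum = 61.430625
61.430625 is ≥ 61 and < 68 → D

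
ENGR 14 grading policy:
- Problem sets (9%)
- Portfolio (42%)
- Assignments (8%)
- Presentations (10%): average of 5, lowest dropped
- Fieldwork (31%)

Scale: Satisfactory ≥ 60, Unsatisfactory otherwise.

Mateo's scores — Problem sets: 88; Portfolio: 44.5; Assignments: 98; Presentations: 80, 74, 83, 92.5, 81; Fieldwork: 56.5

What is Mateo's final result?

Presentations: drop 74 → average of remaining 4 = 336.5/4 = 84.125
Weighted total:
  Problem sets 88 × 0.09 = 7.92
  Portfolio 44.5 × 0.42 = 18.69
  Assignments 98 × 0.08 = 7.84
  Presentations 84.125 × 0.1 = 8.4125
  Fieldwork 56.5 × 0.31 = 17.515
Sum = 60.3775
60.3775 ≥ 60 → Satisfactory

Satisfactory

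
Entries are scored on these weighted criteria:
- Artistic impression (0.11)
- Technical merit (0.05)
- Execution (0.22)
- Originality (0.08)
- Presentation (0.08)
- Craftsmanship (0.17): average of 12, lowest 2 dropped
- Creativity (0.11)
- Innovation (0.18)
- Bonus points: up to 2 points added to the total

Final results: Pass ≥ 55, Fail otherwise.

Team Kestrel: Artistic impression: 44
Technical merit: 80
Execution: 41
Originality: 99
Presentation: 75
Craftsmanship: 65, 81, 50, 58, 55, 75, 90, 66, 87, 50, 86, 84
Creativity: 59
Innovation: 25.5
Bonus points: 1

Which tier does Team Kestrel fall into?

Craftsmanship: drop 50, 50 → average of remaining 10 = 747/10 = 74.7
Weighted total:
  Artistic impression 44 × 0.11 = 4.84
  Technical merit 80 × 0.05 = 4
  Execution 41 × 0.22 = 9.02
  Originality 99 × 0.08 = 7.92
  Presentation 75 × 0.08 = 6
  Craftsmanship 74.7 × 0.17 = 12.699
  Creativity 59 × 0.11 = 6.49
  Innovation 25.5 × 0.18 = 4.59
Sum = 55.559
Bonus points: 55.559 + 1 = 56.559
56.559 ≥ 55 → Pass

Pass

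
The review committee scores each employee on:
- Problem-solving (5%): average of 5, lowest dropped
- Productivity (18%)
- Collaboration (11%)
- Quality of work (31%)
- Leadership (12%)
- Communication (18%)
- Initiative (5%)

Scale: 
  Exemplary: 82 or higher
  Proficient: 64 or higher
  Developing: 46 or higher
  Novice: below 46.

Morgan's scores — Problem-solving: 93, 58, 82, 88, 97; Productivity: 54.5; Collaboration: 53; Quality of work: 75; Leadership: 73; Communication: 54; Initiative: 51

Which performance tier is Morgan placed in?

Problem-solving: drop 58 → average of remaining 4 = 360/4 = 90
Weighted total:
  Problem-solving 90 × 0.05 = 4.5
  Productivity 54.5 × 0.18 = 9.81
  Collaboration 53 × 0.11 = 5.83
  Quality of work 75 × 0.31 = 23.25
  Leadership 73 × 0.12 = 8.76
  Communication 54 × 0.18 = 9.72
  Initiative 51 × 0.05 = 2.55
Sum = 64.42
64.42 is ≥ 64 and < 82 → Proficient

Proficient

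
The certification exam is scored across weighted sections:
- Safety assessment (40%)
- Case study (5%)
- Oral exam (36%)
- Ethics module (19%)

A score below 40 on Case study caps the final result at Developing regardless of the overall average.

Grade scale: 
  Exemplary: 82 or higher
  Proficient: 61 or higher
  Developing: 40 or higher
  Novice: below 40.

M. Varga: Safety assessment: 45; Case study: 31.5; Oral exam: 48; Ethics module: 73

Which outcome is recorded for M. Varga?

Case study score 31.5 < 40: minimum not met.
Weighted total:
  Safety assessment 45 × 0.4 = 18
  Case study 31.5 × 0.05 = 1.575
  Oral exam 48 × 0.36 = 17.28
  Ethics module 73 × 0.19 = 13.87
Sum = 50.725
50.725 would be Developing; cap at Developing applies → Developing.

Developing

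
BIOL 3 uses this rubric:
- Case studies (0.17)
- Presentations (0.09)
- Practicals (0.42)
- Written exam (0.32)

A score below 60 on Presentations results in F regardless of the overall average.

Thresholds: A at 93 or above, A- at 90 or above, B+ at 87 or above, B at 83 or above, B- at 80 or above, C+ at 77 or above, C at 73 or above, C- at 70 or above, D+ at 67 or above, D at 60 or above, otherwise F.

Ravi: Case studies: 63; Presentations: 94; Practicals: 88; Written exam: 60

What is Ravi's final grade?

C

Presentations score 94 ≥ 60: minimum met.
Weighted total:
  Case studies 63 × 0.17 = 10.71
  Presentations 94 × 0.09 = 8.46
  Practicals 88 × 0.42 = 36.96
  Written exam 60 × 0.32 = 19.2
Sum = 75.33
75.33 is ≥ 73 and < 77 → C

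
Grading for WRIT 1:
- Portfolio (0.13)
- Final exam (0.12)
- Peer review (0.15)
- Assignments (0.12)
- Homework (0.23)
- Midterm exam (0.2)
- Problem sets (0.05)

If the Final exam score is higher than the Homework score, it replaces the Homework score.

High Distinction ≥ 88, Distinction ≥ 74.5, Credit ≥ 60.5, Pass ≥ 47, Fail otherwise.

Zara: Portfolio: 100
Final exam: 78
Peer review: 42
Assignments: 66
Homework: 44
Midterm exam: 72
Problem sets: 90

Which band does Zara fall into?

Final exam (78) > Homework (44), so Homework counts as 78.
Weighted total:
  Portfolio 100 × 0.13 = 13
  Final exam 78 × 0.12 = 9.36
  Peer review 42 × 0.15 = 6.3
  Assignments 66 × 0.12 = 7.92
  Homework 78 × 0.23 = 17.94
  Midterm exam 72 × 0.2 = 14.4
  Problem sets 90 × 0.05 = 4.5
Sum = 73.42
73.42 is ≥ 60.5 and < 74.5 → Credit

Credit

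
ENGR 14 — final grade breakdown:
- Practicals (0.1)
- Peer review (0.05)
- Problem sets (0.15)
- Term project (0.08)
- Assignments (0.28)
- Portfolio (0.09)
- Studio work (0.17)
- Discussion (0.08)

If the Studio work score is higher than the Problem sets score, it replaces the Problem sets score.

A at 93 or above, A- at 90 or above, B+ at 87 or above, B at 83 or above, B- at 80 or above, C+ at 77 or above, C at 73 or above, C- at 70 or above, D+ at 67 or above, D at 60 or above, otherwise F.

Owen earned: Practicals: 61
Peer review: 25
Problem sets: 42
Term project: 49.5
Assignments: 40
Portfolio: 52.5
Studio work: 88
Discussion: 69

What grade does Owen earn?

Studio work (88) > Problem sets (42), so Problem sets counts as 88.
Weighted total:
  Practicals 61 × 0.1 = 6.1
  Peer review 25 × 0.05 = 1.25
  Problem sets 88 × 0.15 = 13.2
  Term project 49.5 × 0.08 = 3.96
  Assignments 40 × 0.28 = 11.2
  Portfolio 52.5 × 0.09 = 4.725
  Studio work 88 × 0.17 = 14.96
  Discussion 69 × 0.08 = 5.52
Sum = 60.915
60.915 is ≥ 60 and < 67 → D

D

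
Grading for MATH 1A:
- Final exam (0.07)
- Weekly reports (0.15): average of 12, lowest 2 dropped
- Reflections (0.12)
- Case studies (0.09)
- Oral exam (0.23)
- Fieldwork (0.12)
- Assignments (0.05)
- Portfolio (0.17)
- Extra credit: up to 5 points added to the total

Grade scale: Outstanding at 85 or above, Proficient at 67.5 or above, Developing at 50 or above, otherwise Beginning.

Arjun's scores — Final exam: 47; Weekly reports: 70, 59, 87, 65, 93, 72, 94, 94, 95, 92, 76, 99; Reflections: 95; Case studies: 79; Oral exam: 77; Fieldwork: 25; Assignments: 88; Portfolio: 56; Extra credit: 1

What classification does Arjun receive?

Proficient

Weekly reports: drop 59, 65 → average of remaining 10 = 872/10 = 87.2
Weighted total:
  Final exam 47 × 0.07 = 3.29
  Weekly reports 87.2 × 0.15 = 13.08
  Reflections 95 × 0.12 = 11.4
  Case studies 79 × 0.09 = 7.11
  Oral exam 77 × 0.23 = 17.71
  Fieldwork 25 × 0.12 = 3
  Assignments 88 × 0.05 = 4.4
  Portfolio 56 × 0.17 = 9.52
Sum = 69.51
Extra credit: 69.51 + 1 = 70.51
70.51 is ≥ 67.5 and < 85 → Proficient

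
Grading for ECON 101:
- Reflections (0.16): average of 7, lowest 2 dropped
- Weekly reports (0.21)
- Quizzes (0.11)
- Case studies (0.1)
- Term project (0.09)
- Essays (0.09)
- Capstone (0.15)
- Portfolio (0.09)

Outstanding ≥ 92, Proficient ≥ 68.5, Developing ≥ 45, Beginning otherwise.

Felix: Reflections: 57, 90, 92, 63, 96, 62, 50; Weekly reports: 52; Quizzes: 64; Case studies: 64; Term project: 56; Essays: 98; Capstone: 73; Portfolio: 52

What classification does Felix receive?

Developing

Reflections: drop 50, 57 → average of remaining 5 = 403/5 = 80.6
Weighted total:
  Reflections 80.6 × 0.16 = 12.896
  Weekly reports 52 × 0.21 = 10.92
  Quizzes 64 × 0.11 = 7.04
  Case studies 64 × 0.1 = 6.4
  Term project 56 × 0.09 = 5.04
  Essays 98 × 0.09 = 8.82
  Capstone 73 × 0.15 = 10.95
  Portfolio 52 × 0.09 = 4.68
Sum = 66.746
66.746 is ≥ 45 and < 68.5 → Developing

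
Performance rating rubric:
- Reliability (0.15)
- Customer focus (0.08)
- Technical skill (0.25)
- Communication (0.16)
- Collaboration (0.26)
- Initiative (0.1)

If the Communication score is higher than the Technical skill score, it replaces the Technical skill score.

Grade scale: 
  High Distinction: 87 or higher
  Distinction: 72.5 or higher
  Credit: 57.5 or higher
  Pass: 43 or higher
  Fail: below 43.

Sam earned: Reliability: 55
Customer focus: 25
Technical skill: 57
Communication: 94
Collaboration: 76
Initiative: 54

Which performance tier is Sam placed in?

Distinction

Communication (94) > Technical skill (57), so Technical skill counts as 94.
Weighted total:
  Reliability 55 × 0.15 = 8.25
  Customer focus 25 × 0.08 = 2
  Technical skill 94 × 0.25 = 23.5
  Communication 94 × 0.16 = 15.04
  Collaboration 76 × 0.26 = 19.76
  Initiative 54 × 0.1 = 5.4
Sum = 73.95
73.95 is ≥ 72.5 and < 87 → Distinction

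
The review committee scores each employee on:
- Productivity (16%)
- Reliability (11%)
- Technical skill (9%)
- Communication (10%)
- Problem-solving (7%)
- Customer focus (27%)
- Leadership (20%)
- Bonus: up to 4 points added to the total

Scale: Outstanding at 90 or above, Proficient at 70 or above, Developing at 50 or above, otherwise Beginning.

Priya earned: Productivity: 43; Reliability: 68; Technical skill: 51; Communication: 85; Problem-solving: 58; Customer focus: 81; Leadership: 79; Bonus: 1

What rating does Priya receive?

Proficient

Weighted total:
  Productivity 43 × 0.16 = 6.88
  Reliability 68 × 0.11 = 7.48
  Technical skill 51 × 0.09 = 4.59
  Communication 85 × 0.1 = 8.5
  Problem-solving 58 × 0.07 = 4.06
  Customer focus 81 × 0.27 = 21.87
  Leadership 79 × 0.2 = 15.8
Sum = 69.18
Bonus: 69.18 + 1 = 70.18
70.18 is ≥ 70 and < 90 → Proficient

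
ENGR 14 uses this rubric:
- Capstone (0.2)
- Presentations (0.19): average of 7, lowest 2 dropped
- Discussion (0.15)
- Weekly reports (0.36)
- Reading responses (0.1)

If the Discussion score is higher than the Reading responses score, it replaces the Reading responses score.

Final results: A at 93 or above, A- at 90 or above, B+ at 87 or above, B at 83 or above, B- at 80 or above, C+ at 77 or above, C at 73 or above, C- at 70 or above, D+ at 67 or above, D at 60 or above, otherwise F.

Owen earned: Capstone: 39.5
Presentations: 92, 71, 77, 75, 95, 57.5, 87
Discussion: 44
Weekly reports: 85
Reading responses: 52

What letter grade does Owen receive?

Presentations: drop 57.5, 71 → average of remaining 5 = 426/5 = 85.2
Discussion (44) ≤ Reading responses (52), so Reading responses stays at 52.
Weighted total:
  Capstone 39.5 × 0.2 = 7.9
  Presentations 85.2 × 0.19 = 16.188
  Discussion 44 × 0.15 = 6.6
  Weekly reports 85 × 0.36 = 30.6
  Reading responses 52 × 0.1 = 5.2
Sum = 66.488
66.488 is ≥ 60 and < 67 → D

D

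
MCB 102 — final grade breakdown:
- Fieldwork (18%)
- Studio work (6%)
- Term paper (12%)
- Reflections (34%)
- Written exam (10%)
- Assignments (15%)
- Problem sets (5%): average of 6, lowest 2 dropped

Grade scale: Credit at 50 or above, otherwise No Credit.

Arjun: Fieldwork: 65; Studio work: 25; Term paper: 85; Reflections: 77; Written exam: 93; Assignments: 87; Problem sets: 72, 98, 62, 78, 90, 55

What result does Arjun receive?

Problem sets: drop 55, 62 → average of remaining 4 = 338/4 = 84.5
Weighted total:
  Fieldwork 65 × 0.18 = 11.7
  Studio work 25 × 0.06 = 1.5
  Term paper 85 × 0.12 = 10.2
  Reflections 77 × 0.34 = 26.18
  Written exam 93 × 0.1 = 9.3
  Assignments 87 × 0.15 = 13.05
  Problem sets 84.5 × 0.05 = 4.225
Sum = 76.155
76.155 ≥ 50 → Credit

Credit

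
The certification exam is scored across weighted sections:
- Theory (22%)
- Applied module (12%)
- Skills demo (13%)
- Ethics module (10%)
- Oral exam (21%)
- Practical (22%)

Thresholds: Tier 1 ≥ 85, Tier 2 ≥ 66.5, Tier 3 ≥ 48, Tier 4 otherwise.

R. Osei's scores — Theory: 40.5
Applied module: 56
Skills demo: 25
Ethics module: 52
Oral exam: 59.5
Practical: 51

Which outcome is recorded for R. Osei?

Weighted total:
  Theory 40.5 × 0.22 = 8.91
  Applied module 56 × 0.12 = 6.72
  Skills demo 25 × 0.13 = 3.25
  Ethics module 52 × 0.1 = 5.2
  Oral exam 59.5 × 0.21 = 12.495
  Practical 51 × 0.22 = 11.22
Sum = 47.795
47.795 < 48 → Tier 4

Tier 4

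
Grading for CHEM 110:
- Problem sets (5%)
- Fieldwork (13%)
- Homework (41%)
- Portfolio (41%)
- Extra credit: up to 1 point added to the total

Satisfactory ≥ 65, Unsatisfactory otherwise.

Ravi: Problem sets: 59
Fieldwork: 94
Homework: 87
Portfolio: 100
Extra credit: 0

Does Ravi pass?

Satisfactory

Weighted total:
  Problem sets 59 × 0.05 = 2.95
  Fieldwork 94 × 0.13 = 12.22
  Homework 87 × 0.41 = 35.67
  Portfolio 100 × 0.41 = 41
Sum = 91.84
Extra credit: 91.84 + 0 = 91.84
91.84 ≥ 65 → Satisfactory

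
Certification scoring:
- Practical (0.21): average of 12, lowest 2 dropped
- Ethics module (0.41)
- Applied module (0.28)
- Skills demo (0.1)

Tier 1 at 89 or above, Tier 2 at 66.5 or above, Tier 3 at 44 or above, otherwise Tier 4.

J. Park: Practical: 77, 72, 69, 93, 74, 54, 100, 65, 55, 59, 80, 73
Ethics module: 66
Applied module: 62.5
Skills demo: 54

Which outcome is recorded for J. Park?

Practical: drop 54, 55 → average of remaining 10 = 762/10 = 76.2
Weighted total:
  Practical 76.2 × 0.21 = 16.002
  Ethics module 66 × 0.41 = 27.06
  Applied module 62.5 × 0.28 = 17.5
  Skills demo 54 × 0.1 = 5.4
Sum = 65.962
65.962 is ≥ 44 and < 66.5 → Tier 3

Tier 3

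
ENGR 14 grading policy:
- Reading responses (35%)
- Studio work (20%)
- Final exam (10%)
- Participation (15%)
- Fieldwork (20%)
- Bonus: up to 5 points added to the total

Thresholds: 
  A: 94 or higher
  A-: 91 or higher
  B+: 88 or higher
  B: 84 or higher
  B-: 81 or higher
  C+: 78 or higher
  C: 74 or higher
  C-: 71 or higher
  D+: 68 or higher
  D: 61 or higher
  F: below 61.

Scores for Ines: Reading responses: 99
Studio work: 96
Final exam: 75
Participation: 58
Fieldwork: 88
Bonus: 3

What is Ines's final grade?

B+

Weighted total:
  Reading responses 99 × 0.35 = 34.65
  Studio work 96 × 0.2 = 19.2
  Final exam 75 × 0.1 = 7.5
  Participation 58 × 0.15 = 8.7
  Fieldwork 88 × 0.2 = 17.6
Sum = 87.65
Bonus: 87.65 + 3 = 90.65
90.65 is ≥ 88 and < 91 → B+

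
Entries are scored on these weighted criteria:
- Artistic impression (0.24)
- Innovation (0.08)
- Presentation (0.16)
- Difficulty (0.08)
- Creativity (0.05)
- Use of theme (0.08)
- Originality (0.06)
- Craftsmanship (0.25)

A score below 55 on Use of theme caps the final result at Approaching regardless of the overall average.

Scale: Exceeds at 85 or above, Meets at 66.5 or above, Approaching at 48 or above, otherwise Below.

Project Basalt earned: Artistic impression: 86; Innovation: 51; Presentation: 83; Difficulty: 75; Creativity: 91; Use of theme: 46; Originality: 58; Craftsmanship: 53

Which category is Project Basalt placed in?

Use of theme score 46 < 55: minimum not met.
Weighted total:
  Artistic impression 86 × 0.24 = 20.64
  Innovation 51 × 0.08 = 4.08
  Presentation 83 × 0.16 = 13.28
  Difficulty 75 × 0.08 = 6
  Creativity 91 × 0.05 = 4.55
  Use of theme 46 × 0.08 = 3.68
  Originality 58 × 0.06 = 3.48
  Craftsmanship 53 × 0.25 = 13.25
Sum = 68.96
68.96 would be Meets; cap at Approaching applies → Approaching.

Approaching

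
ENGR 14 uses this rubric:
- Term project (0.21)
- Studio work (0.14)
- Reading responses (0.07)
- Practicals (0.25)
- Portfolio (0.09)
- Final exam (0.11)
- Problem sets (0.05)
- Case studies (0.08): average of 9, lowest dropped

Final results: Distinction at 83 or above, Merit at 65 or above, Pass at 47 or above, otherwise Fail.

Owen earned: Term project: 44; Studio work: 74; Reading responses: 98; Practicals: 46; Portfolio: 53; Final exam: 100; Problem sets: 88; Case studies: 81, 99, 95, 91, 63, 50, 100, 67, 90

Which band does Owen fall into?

Case studies: drop 50 → average of remaining 8 = 686/8 = 85.75
Weighted total:
  Term project 44 × 0.21 = 9.24
  Studio work 74 × 0.14 = 10.36
  Reading responses 98 × 0.07 = 6.86
  Practicals 46 × 0.25 = 11.5
  Portfolio 53 × 0.09 = 4.77
  Final exam 100 × 0.11 = 11
  Problem sets 88 × 0.05 = 4.4
  Case studies 85.75 × 0.08 = 6.86
Sum = 64.99
64.99 is ≥ 47 and < 65 → Pass

Pass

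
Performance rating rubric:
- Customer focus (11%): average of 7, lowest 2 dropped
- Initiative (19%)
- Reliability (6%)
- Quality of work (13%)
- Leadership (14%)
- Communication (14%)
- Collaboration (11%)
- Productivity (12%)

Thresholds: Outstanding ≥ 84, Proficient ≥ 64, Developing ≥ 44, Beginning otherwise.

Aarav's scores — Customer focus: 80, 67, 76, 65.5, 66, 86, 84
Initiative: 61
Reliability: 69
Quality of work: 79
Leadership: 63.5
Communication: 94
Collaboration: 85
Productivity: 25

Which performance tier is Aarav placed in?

Proficient

Customer focus: drop 65.5, 66 → average of remaining 5 = 393/5 = 78.6
Weighted total:
  Customer focus 78.6 × 0.11 = 8.646
  Initiative 61 × 0.19 = 11.59
  Reliability 69 × 0.06 = 4.14
  Quality of work 79 × 0.13 = 10.27
  Leadership 63.5 × 0.14 = 8.89
  Communication 94 × 0.14 = 13.16
  Collaboration 85 × 0.11 = 9.35
  Productivity 25 × 0.12 = 3
Sum = 69.046
69.046 is ≥ 64 and < 84 → Proficient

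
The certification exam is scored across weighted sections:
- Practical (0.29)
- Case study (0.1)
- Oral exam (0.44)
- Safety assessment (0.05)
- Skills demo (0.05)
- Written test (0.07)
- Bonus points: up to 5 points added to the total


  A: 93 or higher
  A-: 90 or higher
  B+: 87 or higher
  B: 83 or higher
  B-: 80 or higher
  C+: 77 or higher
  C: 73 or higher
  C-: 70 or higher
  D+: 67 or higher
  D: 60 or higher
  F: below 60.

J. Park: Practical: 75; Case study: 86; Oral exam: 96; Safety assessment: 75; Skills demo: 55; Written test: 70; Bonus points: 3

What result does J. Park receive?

Weighted total:
  Practical 75 × 0.29 = 21.75
  Case study 86 × 0.1 = 8.6
  Oral exam 96 × 0.44 = 42.24
  Safety assessment 75 × 0.05 = 3.75
  Skills demo 55 × 0.05 = 2.75
  Written test 70 × 0.07 = 4.9
Sum = 83.99
Bonus points: 83.99 + 3 = 86.99
86.99 is ≥ 83 and < 87 → B

B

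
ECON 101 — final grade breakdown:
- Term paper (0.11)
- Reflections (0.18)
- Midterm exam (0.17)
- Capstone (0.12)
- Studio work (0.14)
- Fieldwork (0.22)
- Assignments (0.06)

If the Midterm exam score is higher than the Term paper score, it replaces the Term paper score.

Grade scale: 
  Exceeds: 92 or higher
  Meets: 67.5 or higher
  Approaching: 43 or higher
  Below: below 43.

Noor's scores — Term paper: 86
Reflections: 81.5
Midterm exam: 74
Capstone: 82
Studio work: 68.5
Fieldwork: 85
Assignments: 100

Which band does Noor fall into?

Meets

Midterm exam (74) ≤ Term paper (86), so Term paper stays at 86.
Weighted total:
  Term paper 86 × 0.11 = 9.46
  Reflections 81.5 × 0.18 = 14.67
  Midterm exam 74 × 0.17 = 12.58
  Capstone 82 × 0.12 = 9.84
  Studio work 68.5 × 0.14 = 9.59
  Fieldwork 85 × 0.22 = 18.7
  Assignments 100 × 0.06 = 6
Sum = 80.84
80.84 is ≥ 67.5 and < 92 → Meets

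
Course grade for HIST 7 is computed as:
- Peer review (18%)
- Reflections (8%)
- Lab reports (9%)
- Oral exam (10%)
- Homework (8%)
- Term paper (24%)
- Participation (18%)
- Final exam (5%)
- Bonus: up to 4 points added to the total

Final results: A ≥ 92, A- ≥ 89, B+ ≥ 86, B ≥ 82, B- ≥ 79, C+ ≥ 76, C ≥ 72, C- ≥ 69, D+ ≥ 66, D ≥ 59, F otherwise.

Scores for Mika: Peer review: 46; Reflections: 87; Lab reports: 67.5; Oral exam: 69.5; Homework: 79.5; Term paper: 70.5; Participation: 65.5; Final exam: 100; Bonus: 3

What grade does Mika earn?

Weighted total:
  Peer review 46 × 0.18 = 8.28
  Reflections 87 × 0.08 = 6.96
  Lab reports 67.5 × 0.09 = 6.075
  Oral exam 69.5 × 0.1 = 6.95
  Homework 79.5 × 0.08 = 6.36
  Term paper 70.5 × 0.24 = 16.92
  Participation 65.5 × 0.18 = 11.79
  Final exam 100 × 0.05 = 5
Sum = 68.335
Bonus: 68.335 + 3 = 71.335
71.335 is ≥ 69 and < 72 → C-

C-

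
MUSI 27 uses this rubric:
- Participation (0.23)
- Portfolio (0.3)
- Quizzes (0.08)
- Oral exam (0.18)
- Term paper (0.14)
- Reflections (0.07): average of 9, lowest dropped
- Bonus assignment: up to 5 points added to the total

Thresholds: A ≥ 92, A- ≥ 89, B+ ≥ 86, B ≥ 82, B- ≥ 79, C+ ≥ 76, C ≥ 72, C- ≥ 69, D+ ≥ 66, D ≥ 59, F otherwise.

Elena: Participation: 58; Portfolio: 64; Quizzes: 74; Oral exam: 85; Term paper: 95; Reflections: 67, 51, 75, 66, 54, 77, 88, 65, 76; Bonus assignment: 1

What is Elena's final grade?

Reflections: drop 51 → average of remaining 8 = 568/8 = 71
Weighted total:
  Participation 58 × 0.23 = 13.34
  Portfolio 64 × 0.3 = 19.2
  Quizzes 74 × 0.08 = 5.92
  Oral exam 85 × 0.18 = 15.3
  Term paper 95 × 0.14 = 13.3
  Reflections 71 × 0.07 = 4.97
Sum = 72.03
Bonus assignment: 72.03 + 1 = 73.03
73.03 is ≥ 72 and < 76 → C

C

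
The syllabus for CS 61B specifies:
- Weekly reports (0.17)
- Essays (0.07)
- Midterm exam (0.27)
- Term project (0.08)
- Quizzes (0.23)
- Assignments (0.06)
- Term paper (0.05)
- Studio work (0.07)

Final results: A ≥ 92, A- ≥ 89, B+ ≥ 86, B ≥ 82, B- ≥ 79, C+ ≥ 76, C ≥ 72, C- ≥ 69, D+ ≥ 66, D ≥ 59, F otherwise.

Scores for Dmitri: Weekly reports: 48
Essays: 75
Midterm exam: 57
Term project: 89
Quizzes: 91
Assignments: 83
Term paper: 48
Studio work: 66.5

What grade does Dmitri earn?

Weighted total:
  Weekly reports 48 × 0.17 = 8.16
  Essays 75 × 0.07 = 5.25
  Midterm exam 57 × 0.27 = 15.39
  Term project 89 × 0.08 = 7.12
  Quizzes 91 × 0.23 = 20.93
  Assignments 83 × 0.06 = 4.98
  Term paper 48 × 0.05 = 2.4
  Studio work 66.5 × 0.07 = 4.655
Sum = 68.885
68.885 is ≥ 66 and < 69 → D+

D+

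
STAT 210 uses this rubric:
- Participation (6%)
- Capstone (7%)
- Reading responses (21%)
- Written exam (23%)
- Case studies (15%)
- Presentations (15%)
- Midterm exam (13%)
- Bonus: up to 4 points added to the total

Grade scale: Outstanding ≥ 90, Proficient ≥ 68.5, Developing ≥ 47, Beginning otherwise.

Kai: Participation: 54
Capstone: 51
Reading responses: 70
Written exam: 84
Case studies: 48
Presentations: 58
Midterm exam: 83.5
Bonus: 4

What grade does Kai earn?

Weighted total:
  Participation 54 × 0.06 = 3.24
  Capstone 51 × 0.07 = 3.57
  Reading responses 70 × 0.21 = 14.7
  Written exam 84 × 0.23 = 19.32
  Case studies 48 × 0.15 = 7.2
  Presentations 58 × 0.15 = 8.7
  Midterm exam 83.5 × 0.13 = 10.855
Sum = 67.585
Bonus: 67.585 + 4 = 71.585
71.585 is ≥ 68.5 and < 90 → Proficient

Proficient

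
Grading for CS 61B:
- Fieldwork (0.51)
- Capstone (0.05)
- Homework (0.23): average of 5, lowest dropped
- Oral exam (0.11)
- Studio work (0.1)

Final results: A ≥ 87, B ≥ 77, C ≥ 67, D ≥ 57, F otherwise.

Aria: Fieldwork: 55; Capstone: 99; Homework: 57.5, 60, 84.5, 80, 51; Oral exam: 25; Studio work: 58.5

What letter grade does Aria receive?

D

Homework: drop 51 → average of remaining 4 = 282/4 = 70.5
Weighted total:
  Fieldwork 55 × 0.51 = 28.05
  Capstone 99 × 0.05 = 4.95
  Homework 70.5 × 0.23 = 16.215
  Oral exam 25 × 0.11 = 2.75
  Studio work 58.5 × 0.1 = 5.85
Sum = 57.815
57.815 is ≥ 57 and < 67 → D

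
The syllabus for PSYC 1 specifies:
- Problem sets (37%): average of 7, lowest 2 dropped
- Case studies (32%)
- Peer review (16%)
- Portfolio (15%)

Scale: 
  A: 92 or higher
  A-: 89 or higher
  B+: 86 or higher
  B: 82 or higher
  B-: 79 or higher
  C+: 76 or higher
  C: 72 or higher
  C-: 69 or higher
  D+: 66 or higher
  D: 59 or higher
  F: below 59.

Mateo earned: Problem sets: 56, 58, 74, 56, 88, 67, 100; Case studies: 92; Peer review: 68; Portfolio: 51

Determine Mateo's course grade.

C+

Problem sets: drop 56, 56 → average of remaining 5 = 387/5 = 77.4
Weighted total:
  Problem sets 77.4 × 0.37 = 28.638
  Case studies 92 × 0.32 = 29.44
  Peer review 68 × 0.16 = 10.88
  Portfolio 51 × 0.15 = 7.65
Sum = 76.608
76.608 is ≥ 76 and < 79 → C+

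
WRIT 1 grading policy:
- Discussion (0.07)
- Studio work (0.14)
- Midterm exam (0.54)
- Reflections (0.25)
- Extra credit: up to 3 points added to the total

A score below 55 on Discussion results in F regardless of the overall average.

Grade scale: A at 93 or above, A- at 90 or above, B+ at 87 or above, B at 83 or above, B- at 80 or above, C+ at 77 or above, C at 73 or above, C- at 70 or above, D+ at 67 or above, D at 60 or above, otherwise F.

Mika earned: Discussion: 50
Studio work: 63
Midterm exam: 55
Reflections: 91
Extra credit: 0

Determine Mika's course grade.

Discussion score 50 < 55: minimum not met.
Weighted total:
  Discussion 50 × 0.07 = 3.5
  Studio work 63 × 0.14 = 8.82
  Midterm exam 55 × 0.54 = 29.7
  Reflections 91 × 0.25 = 22.75
Sum = 64.77
Extra credit: 64.77 + 0 = 64.77
Because the Discussion minimum was not met, the result is F.

F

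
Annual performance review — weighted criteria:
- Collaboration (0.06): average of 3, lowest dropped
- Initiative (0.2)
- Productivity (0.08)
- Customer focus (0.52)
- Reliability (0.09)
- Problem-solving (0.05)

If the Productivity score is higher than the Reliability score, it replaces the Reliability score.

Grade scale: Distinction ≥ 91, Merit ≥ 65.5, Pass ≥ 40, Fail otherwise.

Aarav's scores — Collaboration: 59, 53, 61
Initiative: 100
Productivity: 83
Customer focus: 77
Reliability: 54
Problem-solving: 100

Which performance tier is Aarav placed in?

Merit

Collaboration: drop 53 → average of remaining 2 = 120/2 = 60
Productivity (83) > Reliability (54), so Reliability counts as 83.
Weighted total:
  Collaboration 60 × 0.06 = 3.6
  Initiative 100 × 0.2 = 20
  Productivity 83 × 0.08 = 6.64
  Customer focus 77 × 0.52 = 40.04
  Reliability 83 × 0.09 = 7.47
  Problem-solving 100 × 0.05 = 5
Sum = 82.75
82.75 is ≥ 65.5 and < 91 → Merit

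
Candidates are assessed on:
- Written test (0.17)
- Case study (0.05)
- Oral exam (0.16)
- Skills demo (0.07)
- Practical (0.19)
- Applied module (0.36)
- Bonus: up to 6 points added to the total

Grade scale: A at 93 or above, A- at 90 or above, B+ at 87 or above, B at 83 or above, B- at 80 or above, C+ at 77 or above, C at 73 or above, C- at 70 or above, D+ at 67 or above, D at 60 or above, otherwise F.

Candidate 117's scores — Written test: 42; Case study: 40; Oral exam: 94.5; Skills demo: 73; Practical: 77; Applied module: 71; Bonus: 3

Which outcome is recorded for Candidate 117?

Weighted total:
  Written test 42 × 0.17 = 7.14
  Case study 40 × 0.05 = 2
  Oral exam 94.5 × 0.16 = 15.12
  Skills demo 73 × 0.07 = 5.11
  Practical 77 × 0.19 = 14.63
  Applied module 71 × 0.36 = 25.56
Sum = 69.56
Bonus: 69.56 + 3 = 72.56
72.56 is ≥ 70 and < 73 → C-

C-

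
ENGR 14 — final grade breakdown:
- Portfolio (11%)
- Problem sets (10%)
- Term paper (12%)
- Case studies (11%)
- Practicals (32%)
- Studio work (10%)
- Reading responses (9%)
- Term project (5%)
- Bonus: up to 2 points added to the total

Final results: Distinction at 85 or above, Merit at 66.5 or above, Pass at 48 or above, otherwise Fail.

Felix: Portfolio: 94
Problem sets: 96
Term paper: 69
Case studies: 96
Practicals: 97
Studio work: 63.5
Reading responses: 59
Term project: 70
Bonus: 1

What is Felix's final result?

Weighted total:
  Portfolio 94 × 0.11 = 10.34
  Problem sets 96 × 0.1 = 9.6
  Term paper 69 × 0.12 = 8.28
  Case studies 96 × 0.11 = 10.56
  Practicals 97 × 0.32 = 31.04
  Studio work 63.5 × 0.1 = 6.35
  Reading responses 59 × 0.09 = 5.31
  Term project 70 × 0.05 = 3.5
Sum = 84.98
Bonus: 84.98 + 1 = 85.98
85.98 ≥ 85 → Distinction

Distinction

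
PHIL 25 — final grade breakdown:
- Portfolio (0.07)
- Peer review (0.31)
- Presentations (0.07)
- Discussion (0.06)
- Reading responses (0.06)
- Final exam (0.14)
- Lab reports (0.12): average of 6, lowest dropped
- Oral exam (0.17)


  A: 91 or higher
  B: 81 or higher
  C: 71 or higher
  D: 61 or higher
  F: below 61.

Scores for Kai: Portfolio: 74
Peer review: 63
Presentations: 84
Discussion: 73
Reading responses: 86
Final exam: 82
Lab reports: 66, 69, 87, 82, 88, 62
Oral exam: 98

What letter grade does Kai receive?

C

Lab reports: drop 62 → average of remaining 5 = 392/5 = 78.4
Weighted total:
  Portfolio 74 × 0.07 = 5.18
  Peer review 63 × 0.31 = 19.53
  Presentations 84 × 0.07 = 5.88
  Discussion 73 × 0.06 = 4.38
  Reading responses 86 × 0.06 = 5.16
  Final exam 82 × 0.14 = 11.48
  Lab reports 78.4 × 0.12 = 9.408
  Oral exam 98 × 0.17 = 16.66
Sum = 77.678
77.678 is ≥ 71 and < 81 → C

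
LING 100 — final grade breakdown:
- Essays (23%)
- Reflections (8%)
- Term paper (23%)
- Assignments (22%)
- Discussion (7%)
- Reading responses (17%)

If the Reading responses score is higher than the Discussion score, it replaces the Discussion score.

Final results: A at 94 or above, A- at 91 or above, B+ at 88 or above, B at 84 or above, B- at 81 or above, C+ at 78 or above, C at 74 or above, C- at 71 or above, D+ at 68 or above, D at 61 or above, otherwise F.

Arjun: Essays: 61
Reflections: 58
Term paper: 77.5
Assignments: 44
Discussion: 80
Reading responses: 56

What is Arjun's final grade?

D

Reading responses (56) ≤ Discussion (80), so Discussion stays at 80.
Weighted total:
  Essays 61 × 0.23 = 14.03
  Reflections 58 × 0.08 = 4.64
  Term paper 77.5 × 0.23 = 17.825
  Assignments 44 × 0.22 = 9.68
  Discussion 80 × 0.07 = 5.6
  Reading responses 56 × 0.17 = 9.52
Sum = 61.295
61.295 is ≥ 61 and < 68 → D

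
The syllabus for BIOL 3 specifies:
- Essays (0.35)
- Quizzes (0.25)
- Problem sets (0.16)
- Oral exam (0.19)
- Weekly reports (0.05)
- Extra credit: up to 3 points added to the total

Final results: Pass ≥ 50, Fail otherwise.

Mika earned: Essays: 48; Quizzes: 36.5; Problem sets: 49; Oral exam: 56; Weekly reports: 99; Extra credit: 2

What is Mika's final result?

Pass

Weighted total:
  Essays 48 × 0.35 = 16.8
  Quizzes 36.5 × 0.25 = 9.125
  Problem sets 49 × 0.16 = 7.84
  Oral exam 56 × 0.19 = 10.64
  Weekly reports 99 × 0.05 = 4.95
Sum = 49.355
Extra credit: 49.355 + 2 = 51.355
51.355 ≥ 50 → Pass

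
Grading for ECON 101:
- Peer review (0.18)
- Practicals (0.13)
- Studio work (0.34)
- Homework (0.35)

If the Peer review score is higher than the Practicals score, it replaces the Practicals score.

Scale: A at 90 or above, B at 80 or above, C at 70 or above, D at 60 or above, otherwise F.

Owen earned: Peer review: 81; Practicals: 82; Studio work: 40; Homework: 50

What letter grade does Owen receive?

F

Peer review (81) ≤ Practicals (82), so Practicals stays at 82.
Weighted total:
  Peer review 81 × 0.18 = 14.58
  Practicals 82 × 0.13 = 10.66
  Studio work 40 × 0.34 = 13.6
  Homework 50 × 0.35 = 17.5
Sum = 56.34
56.34 < 60 → F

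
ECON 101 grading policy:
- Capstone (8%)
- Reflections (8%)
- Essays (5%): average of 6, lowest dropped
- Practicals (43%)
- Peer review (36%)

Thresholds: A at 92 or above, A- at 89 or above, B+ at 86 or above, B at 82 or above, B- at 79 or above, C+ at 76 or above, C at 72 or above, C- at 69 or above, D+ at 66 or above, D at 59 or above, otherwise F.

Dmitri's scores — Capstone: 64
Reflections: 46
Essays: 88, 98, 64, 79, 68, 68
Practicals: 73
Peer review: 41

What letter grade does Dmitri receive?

F

Essays: drop 64 → average of remaining 5 = 401/5 = 80.2
Weighted total:
  Capstone 64 × 0.08 = 5.12
  Reflections 46 × 0.08 = 3.68
  Essays 80.2 × 0.05 = 4.01
  Practicals 73 × 0.43 = 31.39
  Peer review 41 × 0.36 = 14.76
Sum = 58.96
58.96 < 59 → F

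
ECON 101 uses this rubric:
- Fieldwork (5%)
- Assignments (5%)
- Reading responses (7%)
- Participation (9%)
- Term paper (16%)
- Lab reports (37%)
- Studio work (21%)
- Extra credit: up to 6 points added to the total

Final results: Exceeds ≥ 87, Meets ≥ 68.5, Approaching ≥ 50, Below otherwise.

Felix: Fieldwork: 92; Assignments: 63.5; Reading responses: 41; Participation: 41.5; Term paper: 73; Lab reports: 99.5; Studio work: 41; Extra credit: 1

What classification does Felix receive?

Meets

Weighted total:
  Fieldwork 92 × 0.05 = 4.6
  Assignments 63.5 × 0.05 = 3.175
  Reading responses 41 × 0.07 = 2.87
  Participation 41.5 × 0.09 = 3.735
  Term paper 73 × 0.16 = 11.68
  Lab reports 99.5 × 0.37 = 36.815
  Studio work 41 × 0.21 = 8.61
Sum = 71.485
Extra credit: 71.485 + 1 = 72.485
72.485 is ≥ 68.5 and < 87 → Meets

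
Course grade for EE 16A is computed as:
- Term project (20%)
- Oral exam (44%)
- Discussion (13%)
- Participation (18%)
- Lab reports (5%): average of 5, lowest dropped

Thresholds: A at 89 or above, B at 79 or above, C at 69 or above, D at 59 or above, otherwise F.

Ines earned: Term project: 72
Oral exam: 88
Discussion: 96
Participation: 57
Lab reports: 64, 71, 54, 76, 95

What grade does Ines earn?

Lab reports: drop 54 → average of remaining 4 = 306/4 = 76.5
Weighted total:
  Term project 72 × 0.2 = 14.4
  Oral exam 88 × 0.44 = 38.72
  Discussion 96 × 0.13 = 12.48
  Participation 57 × 0.18 = 10.26
  Lab reports 76.5 × 0.05 = 3.825
Sum = 79.685
79.685 is ≥ 79 and < 89 → B

B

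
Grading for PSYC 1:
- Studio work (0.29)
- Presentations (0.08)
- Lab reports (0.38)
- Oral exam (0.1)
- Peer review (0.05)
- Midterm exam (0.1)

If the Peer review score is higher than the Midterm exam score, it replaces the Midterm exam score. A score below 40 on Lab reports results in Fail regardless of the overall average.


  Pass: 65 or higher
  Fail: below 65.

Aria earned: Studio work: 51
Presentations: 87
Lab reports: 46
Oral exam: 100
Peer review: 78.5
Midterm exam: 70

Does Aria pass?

Peer review (78.5) > Midterm exam (70), so Midterm exam counts as 78.5.
Lab reports score 46 ≥ 40: minimum met.
Weighted total:
  Studio work 51 × 0.29 = 14.79
  Presentations 87 × 0.08 = 6.96
  Lab reports 46 × 0.38 = 17.48
  Oral exam 100 × 0.1 = 10
  Peer review 78.5 × 0.05 = 3.925
  Midterm exam 78.5 × 0.1 = 7.85
Sum = 61.005
61.005 < 65 → Fail

Fail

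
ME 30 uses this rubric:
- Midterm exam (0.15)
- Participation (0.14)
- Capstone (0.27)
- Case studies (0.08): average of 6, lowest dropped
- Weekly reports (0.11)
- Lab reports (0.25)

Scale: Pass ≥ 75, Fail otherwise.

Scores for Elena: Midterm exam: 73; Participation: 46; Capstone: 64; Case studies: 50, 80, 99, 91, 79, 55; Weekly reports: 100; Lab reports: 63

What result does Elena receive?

Case studies: drop 50 → average of remaining 5 = 404/5 = 80.8
Weighted total:
  Midterm exam 73 × 0.15 = 10.95
  Participation 46 × 0.14 = 6.44
  Capstone 64 × 0.27 = 17.28
  Case studies 80.8 × 0.08 = 6.464
  Weekly reports 100 × 0.11 = 11
  Lab reports 63 × 0.25 = 15.75
Sum = 67.884
67.884 < 75 → Fail

Fail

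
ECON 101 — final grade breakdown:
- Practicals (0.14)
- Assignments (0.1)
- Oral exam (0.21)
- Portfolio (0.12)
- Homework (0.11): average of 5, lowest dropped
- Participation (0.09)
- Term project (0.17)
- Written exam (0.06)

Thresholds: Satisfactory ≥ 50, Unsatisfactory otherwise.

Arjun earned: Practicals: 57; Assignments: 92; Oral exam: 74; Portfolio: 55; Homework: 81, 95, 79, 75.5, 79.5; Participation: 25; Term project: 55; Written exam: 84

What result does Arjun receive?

Satisfactory

Homework: drop 75.5 → average of remaining 4 = 334.5/4 = 83.625
Weighted total:
  Practicals 57 × 0.14 = 7.98
  Assignments 92 × 0.1 = 9.2
  Oral exam 74 × 0.21 = 15.54
  Portfolio 55 × 0.12 = 6.6
  Homework 83.625 × 0.11 = 9.19875
  Participation 25 × 0.09 = 2.25
  Term project 55 × 0.17 = 9.35
  Written exam 84 × 0.06 = 5.04
Sum = 65.15875
65.15875 ≥ 50 → Satisfactory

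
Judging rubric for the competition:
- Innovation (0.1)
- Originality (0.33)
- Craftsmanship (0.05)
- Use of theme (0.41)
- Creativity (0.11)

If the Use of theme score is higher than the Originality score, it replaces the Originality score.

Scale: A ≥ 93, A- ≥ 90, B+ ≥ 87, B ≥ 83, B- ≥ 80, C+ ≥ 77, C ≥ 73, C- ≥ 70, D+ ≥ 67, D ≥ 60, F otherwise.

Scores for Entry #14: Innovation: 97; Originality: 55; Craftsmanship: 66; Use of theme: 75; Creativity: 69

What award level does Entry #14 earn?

Use of theme (75) > Originality (55), so Originality counts as 75.
Weighted total:
  Innovation 97 × 0.1 = 9.7
  Originality 75 × 0.33 = 24.75
  Craftsmanship 66 × 0.05 = 3.3
  Use of theme 75 × 0.41 = 30.75
  Creativity 69 × 0.11 = 7.59
Sum = 76.09
76.09 is ≥ 73 and < 77 → C

C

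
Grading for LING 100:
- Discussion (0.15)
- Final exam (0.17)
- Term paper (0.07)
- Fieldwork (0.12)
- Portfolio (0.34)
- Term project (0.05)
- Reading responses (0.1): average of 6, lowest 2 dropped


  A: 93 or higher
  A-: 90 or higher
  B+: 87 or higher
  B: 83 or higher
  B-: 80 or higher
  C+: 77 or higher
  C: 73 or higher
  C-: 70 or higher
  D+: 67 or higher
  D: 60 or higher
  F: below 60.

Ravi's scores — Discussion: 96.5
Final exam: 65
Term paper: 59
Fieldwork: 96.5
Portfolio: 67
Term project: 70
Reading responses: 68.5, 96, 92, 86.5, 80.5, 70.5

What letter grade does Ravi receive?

C

Reading responses: drop 68.5, 70.5 → average of remaining 4 = 355/4 = 88.75
Weighted total:
  Discussion 96.5 × 0.15 = 14.475
  Final exam 65 × 0.17 = 11.05
  Term paper 59 × 0.07 = 4.13
  Fieldwork 96.5 × 0.12 = 11.58
  Portfolio 67 × 0.34 = 22.78
  Term project 70 × 0.05 = 3.5
  Reading responses 88.75 × 0.1 = 8.875
Sum = 76.39
76.39 is ≥ 73 and < 77 → C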